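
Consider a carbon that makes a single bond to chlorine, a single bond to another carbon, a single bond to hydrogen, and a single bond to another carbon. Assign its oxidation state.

The carbon has one bond to C (0), one bond to C (0), one bond to H (-1), one bond to Cl (+1).
Oxidation state = 0 + 0 − 1 + 1 = 0.

0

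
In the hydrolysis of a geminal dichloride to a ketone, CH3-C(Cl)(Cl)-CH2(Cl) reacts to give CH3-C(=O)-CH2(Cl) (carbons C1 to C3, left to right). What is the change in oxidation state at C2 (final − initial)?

0

Before: C2 has 2 bonds to C, 2 bonds to Cl → oxidation state +2.
After: C2 has 2 bonds to C, 2 bonds to O → oxidation state +2.
Δ = +2 − (+2) = 0, so no net redox change at C2.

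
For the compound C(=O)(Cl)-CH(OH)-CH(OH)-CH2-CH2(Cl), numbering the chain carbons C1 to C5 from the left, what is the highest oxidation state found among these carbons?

Tallying each carbon's bonds:
C1: 1C, 2O, 1Cl → 0 + 2 + 1 = +3
C2: 2C, 1H, 1O → 0 − 1 + 1 = 0
C3: 2C, 1H, 1O → 0 − 1 + 1 = 0
C4: 2C, 2H → 0 − 2 = -2
C5: 1C, 2H, 1Cl → 0 − 2 + 1 = -1
The highest value is +3.

+3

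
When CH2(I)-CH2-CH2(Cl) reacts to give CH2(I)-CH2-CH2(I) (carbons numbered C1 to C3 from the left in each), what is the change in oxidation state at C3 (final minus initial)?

Before: C3 has 1 bond to C, 2 bonds to H, 1 bond to Cl → oxidation state -1.
After: C3 has 1 bond to C, 2 bonds to H, 1 bond to I → oxidation state -1.
Δ = -1 − (-1) = 0, so no net redox change at C3.

0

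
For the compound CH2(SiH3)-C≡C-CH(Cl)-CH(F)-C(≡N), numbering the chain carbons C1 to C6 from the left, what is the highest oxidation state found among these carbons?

Tallying each carbon's bonds:
C1: 1C, 2H, 1Si → 0 − 2 − 1 = -3
C2: 4C → 0 = 0
C3: 4C → 0 = 0
C4: 2C, 1H, 1Cl → 0 − 1 + 1 = 0
C5: 2C, 1H, 1F → 0 − 1 + 1 = 0
C6: 1C, 3N → 0 + 3 = +3
The highest value is +3.

+3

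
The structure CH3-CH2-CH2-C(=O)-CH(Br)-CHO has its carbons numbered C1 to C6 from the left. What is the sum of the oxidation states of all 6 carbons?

Assign +1 per bond to O/N/halogen, −1 per bond to H or an electropositive element, and 0 per bond to carbon. Tallying each carbon:
C1: 1C, 3H → 0 − 3 = -3
C2: 2C, 2H → 0 − 2 = -2
C3: 2C, 2H → 0 − 2 = -2
C4: 2C, 2O → 0 + 2 = +2
C5: 2C, 1H, 1Br → 0 − 1 + 1 = 0
C6: 1C, 1H, 2O → 0 − 1 + 2 = +1
Sum = -3 − 2 − 2 + 2 + 0 + 1 = -4.

-4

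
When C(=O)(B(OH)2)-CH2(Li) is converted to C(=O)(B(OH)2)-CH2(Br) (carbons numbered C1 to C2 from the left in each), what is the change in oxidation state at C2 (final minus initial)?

Before: C2 has 1 bond to C, 2 bonds to H, 1 bond to Li → oxidation state -3.
After: C2 has 1 bond to C, 2 bonds to H, 1 bond to Br → oxidation state -1.
Δ = -1 − (-3) = +2, so this is an oxidation at C2.

+2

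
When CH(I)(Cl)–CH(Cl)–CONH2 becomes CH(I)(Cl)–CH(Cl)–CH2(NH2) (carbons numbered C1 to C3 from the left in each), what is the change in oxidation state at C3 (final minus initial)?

Before: C3 has 1 bond to C, 2 bonds to O, 1 bond to N → oxidation state +3.
After: C3 has 1 bond to C, 2 bonds to H, 1 bond to N → oxidation state -1.
Δ = -1 − (+3) = -4, so this is a reduction at C3.

-4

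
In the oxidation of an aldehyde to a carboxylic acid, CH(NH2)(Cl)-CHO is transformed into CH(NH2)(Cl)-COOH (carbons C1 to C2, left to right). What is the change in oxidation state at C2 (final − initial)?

Before: C2 has 1 bond to C, 1 bond to H, 2 bonds to O → oxidation state +1.
After: C2 has 1 bond to C, 3 bonds to O → oxidation state +3.
Δ = +3 − (+1) = +2, so this is an oxidation at C2.

+2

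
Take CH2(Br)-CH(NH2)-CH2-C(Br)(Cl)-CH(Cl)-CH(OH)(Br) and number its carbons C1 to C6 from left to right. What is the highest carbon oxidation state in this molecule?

Tallying each carbon's bonds:
C1: 1C, 2H, 1Br → 0 − 2 + 1 = -1
C2: 2C, 1H, 1N → 0 − 1 + 1 = 0
C3: 2C, 2H → 0 − 2 = -2
C4: 2C, 1Cl, 1Br → 0 + 1 + 1 = +2
C5: 2C, 1H, 1Cl → 0 − 1 + 1 = 0
C6: 1C, 1H, 1O, 1Br → 0 − 1 + 1 + 1 = +1
The highest value is +2.

+2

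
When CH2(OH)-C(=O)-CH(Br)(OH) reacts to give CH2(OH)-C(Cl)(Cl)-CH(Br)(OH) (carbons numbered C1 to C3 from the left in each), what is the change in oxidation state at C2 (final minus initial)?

Before: C2 has 2 bonds to C, 2 bonds to O → oxidation state +2.
After: C2 has 2 bonds to C, 2 bonds to Cl → oxidation state +2.
Δ = +2 − (+2) = 0, so no net redox change at C2.

0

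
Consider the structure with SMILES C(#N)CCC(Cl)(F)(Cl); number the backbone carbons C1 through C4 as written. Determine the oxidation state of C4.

C4 has one bond to C (0), one bond to Cl (+1), one bond to F (+1), one bond to Cl (+1).
Oxidation state = 0 + 1 + 1 + 1 = +3.

+3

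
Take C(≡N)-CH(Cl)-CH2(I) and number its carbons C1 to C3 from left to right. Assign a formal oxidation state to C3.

C3 has one bond to C (0), one bond to H (-1), one bond to I (+1), one bond to H (-1).
Oxidation state = 0 − 1 + 1 − 1 = -1.

-1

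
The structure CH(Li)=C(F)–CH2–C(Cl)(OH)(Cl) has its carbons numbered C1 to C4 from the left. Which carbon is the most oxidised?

C4

Assign +1 per bond to O/N/halogen, −1 per bond to H or an electropositive element, and 0 per bond to carbon. Tallying each carbon:
C1: 2C, 1H, 1Li → 0 − 1 − 1 = -2
C2: 3C, 1F → 0 + 1 = +1
C3: 2C, 2H → 0 − 2 = -2
C4: 1C, 1O, 2Cl → 0 + 1 + 2 = +3
The most oxidised carbon is C4 at +3.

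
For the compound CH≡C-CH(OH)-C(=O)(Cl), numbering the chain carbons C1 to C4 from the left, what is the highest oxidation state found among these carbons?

Count +1 for every bond to an atom more electronegative than carbon and −1 for every bond to one less electronegative; C–C bonds are 0. Tallying each carbon:
C1: 3C, 1H → 0 − 1 = -1
C2: 4C → 0 = 0
C3: 2C, 1H, 1O → 0 − 1 + 1 = 0
C4: 1C, 2O, 1Cl → 0 + 2 + 1 = +3
The highest value is +3.

+3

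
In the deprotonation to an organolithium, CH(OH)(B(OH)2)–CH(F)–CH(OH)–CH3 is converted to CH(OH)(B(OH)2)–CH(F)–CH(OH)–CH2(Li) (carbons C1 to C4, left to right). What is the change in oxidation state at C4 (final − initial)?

0

Before: C4 has 1 bond to C, 3 bonds to H → oxidation state -3.
After: C4 has 1 bond to C, 2 bonds to H, 1 bond to Li → oxidation state -3.
Δ = -3 − (-3) = 0, so no net redox change at C4.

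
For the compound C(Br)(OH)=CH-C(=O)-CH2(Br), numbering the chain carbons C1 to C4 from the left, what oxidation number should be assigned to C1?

Bonds to more-electronegative neighbours contribute +1 each, bonds to H or metals contribute −1 each, and C–C bonds contribute 0.
C1 has a double bond to C (2×0 = 0), one bond to Br (+1), one bond to O (+1).
Oxidation state = 0 + 1 + 1 = +2.

+2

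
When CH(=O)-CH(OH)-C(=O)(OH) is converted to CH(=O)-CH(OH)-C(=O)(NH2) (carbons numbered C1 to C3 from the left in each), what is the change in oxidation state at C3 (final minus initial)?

0

Before: C3 has 1 bond to C, 3 bonds to O → oxidation state +3.
After: C3 has 1 bond to C, 2 bonds to O, 1 bond to N → oxidation state +3.
Δ = +3 − (+3) = 0, so no net redox change at C3.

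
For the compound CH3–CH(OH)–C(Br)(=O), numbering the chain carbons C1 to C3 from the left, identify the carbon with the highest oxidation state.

C3

Tallying each carbon's bonds:
C1: 1C, 3H → 0 − 3 = -3
C2: 2C, 1H, 1O → 0 − 1 + 1 = 0
C3: 1C, 2O, 1Br → 0 + 2 + 1 = +3
The most oxidised carbon is C3 at +3.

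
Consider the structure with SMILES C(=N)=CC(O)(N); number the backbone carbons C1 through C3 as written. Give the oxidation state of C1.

+2

Bonds to more-electronegative neighbours contribute +1 each, bonds to H or metals contribute −1 each, and C–C bonds contribute 0.
C1 has a double bond to C (2×0 = 0), a double bond to N (2×+1 = +2).
Oxidation state = 0 + 2 = +2.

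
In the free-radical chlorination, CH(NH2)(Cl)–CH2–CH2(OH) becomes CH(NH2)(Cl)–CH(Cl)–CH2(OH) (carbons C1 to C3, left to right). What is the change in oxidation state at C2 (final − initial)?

+2

Before: C2 has 2 bonds to C, 2 bonds to H → oxidation state -2.
After: C2 has 2 bonds to C, 1 bond to H, 1 bond to Cl → oxidation state 0.
Δ = 0 − (-2) = +2, so this is an oxidation at C2.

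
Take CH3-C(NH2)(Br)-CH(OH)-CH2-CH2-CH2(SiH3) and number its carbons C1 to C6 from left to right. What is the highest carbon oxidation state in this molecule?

+2

Tallying each carbon's bonds:
C1: 1C, 3H → 0 − 3 = -3
C2: 2C, 1N, 1Br → 0 + 1 + 1 = +2
C3: 2C, 1H, 1O → 0 − 1 + 1 = 0
C4: 2C, 2H → 0 − 2 = -2
C5: 2C, 2H → 0 − 2 = -2
C6: 1C, 2H, 1Si → 0 − 2 − 1 = -3
The highest value is +2.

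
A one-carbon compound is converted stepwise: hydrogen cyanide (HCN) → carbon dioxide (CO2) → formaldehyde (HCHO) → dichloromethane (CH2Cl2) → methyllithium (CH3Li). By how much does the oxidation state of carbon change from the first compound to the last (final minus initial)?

Carbon oxidation states along the series — hydrogen cyanide: +2, carbon dioxide: +4, formaldehyde: 0, dichloromethane: 0, methyllithium: -4.
Net change = -4 − (+2) = -6.

-6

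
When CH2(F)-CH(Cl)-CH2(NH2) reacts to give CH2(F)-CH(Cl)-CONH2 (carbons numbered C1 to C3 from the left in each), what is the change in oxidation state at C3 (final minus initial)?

+4

Before: C3 has 1 bond to C, 2 bonds to H, 1 bond to N → oxidation state -1.
After: C3 has 1 bond to C, 2 bonds to O, 1 bond to N → oxidation state +3.
Δ = +3 − (-1) = +4, so this is an oxidation at C3.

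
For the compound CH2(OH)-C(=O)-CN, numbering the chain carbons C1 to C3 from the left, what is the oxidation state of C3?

+3

C3 has one bond to C (0), a triple bond to N (3×+1 = +3).
Oxidation state = 0 + 3 = +3.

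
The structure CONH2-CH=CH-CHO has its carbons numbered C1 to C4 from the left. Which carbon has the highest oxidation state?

Tallying each carbon's bonds:
C1: 1C, 2O, 1N → 0 + 2 + 1 = +3
C2: 3C, 1H → 0 − 1 = -1
C3: 3C, 1H → 0 − 1 = -1
C4: 1C, 1H, 2O → 0 − 1 + 2 = +1
The most oxidised carbon is C1 at +3.

C1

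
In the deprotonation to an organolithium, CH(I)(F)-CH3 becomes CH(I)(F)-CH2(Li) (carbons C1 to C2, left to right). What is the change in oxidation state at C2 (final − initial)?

Before: C2 has 1 bond to C, 3 bonds to H → oxidation state -3.
After: C2 has 1 bond to C, 2 bonds to H, 1 bond to Li → oxidation state -3.
Δ = -3 − (-3) = 0, so no net redox change at C2.

0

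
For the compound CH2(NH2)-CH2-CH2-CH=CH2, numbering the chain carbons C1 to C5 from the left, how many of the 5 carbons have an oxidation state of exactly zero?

Tallying each carbon's bonds:
C1: 1C, 2H, 1N → 0 − 2 + 1 = -1
C2: 2C, 2H → 0 − 2 = -2
C3: 2C, 2H → 0 − 2 = -2
C4: 3C, 1H → 0 − 1 = -1
C5: 2C, 2H → 0 − 2 = -2
0 carbons meet the condition.

0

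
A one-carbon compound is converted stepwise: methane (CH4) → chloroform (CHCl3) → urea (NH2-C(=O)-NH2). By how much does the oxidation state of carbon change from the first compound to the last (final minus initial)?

+8

Carbon oxidation states along the series — methane: -4, chloroform: +2, urea: +4.
Net change = +4 − (-4) = +8.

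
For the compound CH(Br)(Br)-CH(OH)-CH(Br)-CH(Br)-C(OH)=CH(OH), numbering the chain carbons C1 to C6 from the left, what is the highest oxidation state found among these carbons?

Each bond to a more electronegative atom (O, N, halogen) counts +1, each bond to a less electronegative atom (H, metal, B, Si) counts −1, and each C–C bond counts 0. Tallying each carbon:
C1: 1C, 1H, 2Br → 0 − 1 + 2 = +1
C2: 2C, 1H, 1O → 0 − 1 + 1 = 0
C3: 2C, 1H, 1Br → 0 − 1 + 1 = 0
C4: 2C, 1H, 1Br → 0 − 1 + 1 = 0
C5: 3C, 1O → 0 + 1 = +1
C6: 2C, 1H, 1O → 0 − 1 + 1 = 0
The highest value is +1.

+1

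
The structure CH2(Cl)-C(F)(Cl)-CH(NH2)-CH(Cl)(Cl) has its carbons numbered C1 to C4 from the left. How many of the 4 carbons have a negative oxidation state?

Tallying each carbon's bonds:
C1: 1C, 2H, 1Cl → 0 − 2 + 1 = -1
C2: 2C, 1F, 1Cl → 0 + 1 + 1 = +2
C3: 2C, 1H, 1N → 0 − 1 + 1 = 0
C4: 1C, 1H, 2Cl → 0 − 1 + 2 = +1
1 carbon (C1) meets the condition.

1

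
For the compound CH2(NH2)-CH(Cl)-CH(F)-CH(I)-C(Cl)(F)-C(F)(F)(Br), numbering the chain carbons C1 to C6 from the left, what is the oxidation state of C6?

+3

Bonds to more-electronegative neighbours contribute +1 each, bonds to H or metals contribute −1 each, and C–C bonds contribute 0.
C6 has one bond to C (0), one bond to F (+1), one bond to F (+1), one bond to Br (+1).
Oxidation state = 0 + 1 + 1 + 1 = +3.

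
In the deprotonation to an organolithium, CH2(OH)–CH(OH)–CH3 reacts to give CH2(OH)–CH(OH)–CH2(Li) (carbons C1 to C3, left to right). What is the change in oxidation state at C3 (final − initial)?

0

Before: C3 has 1 bond to C, 3 bonds to H → oxidation state -3.
After: C3 has 1 bond to C, 2 bonds to H, 1 bond to Li → oxidation state -3.
Δ = -3 − (-3) = 0, so no net redox change at C3.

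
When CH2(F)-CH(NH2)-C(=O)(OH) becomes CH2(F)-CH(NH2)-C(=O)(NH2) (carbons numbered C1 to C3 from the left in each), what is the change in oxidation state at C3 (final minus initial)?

Before: C3 has 1 bond to C, 3 bonds to O → oxidation state +3.
After: C3 has 1 bond to C, 2 bonds to O, 1 bond to N → oxidation state +3.
Δ = +3 − (+3) = 0, so no net redox change at C3.

0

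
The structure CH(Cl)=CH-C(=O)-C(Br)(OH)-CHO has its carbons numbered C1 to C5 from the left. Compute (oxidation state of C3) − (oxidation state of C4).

C3: 2C, 2O → 0 + 2 = +2
C4: 2C, 1O, 1Br → 0 + 1 + 1 = +2
Difference: +2 − (+2) = 0.

0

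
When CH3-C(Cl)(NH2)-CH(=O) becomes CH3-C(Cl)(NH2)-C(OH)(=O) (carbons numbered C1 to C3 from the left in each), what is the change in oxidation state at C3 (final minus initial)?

Before: C3 has 1 bond to C, 1 bond to H, 2 bonds to O → oxidation state +1.
After: C3 has 1 bond to C, 3 bonds to O → oxidation state +3.
Δ = +3 − (+1) = +2, so this is an oxidation at C3.

+2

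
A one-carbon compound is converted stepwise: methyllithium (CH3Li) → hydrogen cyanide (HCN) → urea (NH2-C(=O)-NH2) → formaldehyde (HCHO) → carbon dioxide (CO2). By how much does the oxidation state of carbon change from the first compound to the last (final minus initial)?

Carbon oxidation states along the series — methyllithium: -4, hydrogen cyanide: +2, urea: +4, formaldehyde: 0, carbon dioxide: +4.
Net change = +4 − (-4) = +8.

+8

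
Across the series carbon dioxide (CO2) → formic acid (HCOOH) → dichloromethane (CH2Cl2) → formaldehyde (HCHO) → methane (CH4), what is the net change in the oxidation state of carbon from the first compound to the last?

-8

Carbon oxidation states along the series — carbon dioxide: +4, formic acid: +2, dichloromethane: 0, formaldehyde: 0, methane: -4.
Net change = -4 − (+4) = -8.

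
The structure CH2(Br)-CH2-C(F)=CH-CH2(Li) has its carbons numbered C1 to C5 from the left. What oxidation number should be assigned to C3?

C3 has one bond to C (0), a double bond to C (2×0 = 0), one bond to F (+1).
Oxidation state = 0 + 0 + 1 = +1.

+1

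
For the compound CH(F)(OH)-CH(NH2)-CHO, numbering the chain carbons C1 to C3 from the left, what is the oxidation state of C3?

+1

Count +1 for every bond to an atom more electronegative than carbon and −1 for every bond to one less electronegative; C–C bonds are 0.
C3 has one bond to C (0), a double bond to O (2×+1 = +2), one bond to H (-1).
Oxidation state = 0 + 2 − 1 = +1.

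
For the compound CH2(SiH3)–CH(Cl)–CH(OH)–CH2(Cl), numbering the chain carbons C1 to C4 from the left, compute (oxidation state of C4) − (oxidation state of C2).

-1

C4: 1C, 2H, 1Cl → 0 − 2 + 1 = -1
C2: 2C, 1H, 1Cl → 0 − 1 + 1 = 0
Difference: -1 − (0) = -1.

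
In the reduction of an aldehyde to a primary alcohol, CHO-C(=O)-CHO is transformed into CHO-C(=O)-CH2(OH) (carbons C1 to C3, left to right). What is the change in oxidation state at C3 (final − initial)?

-2

Before: C3 has 1 bond to C, 1 bond to H, 2 bonds to O → oxidation state +1.
After: C3 has 1 bond to C, 2 bonds to H, 1 bond to O → oxidation state -1.
Δ = -1 − (+1) = -2, so this is a reduction at C3.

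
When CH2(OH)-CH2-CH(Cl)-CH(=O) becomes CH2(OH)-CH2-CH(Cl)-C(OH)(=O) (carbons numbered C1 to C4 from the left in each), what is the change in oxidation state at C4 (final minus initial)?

+2

Before: C4 has 1 bond to C, 1 bond to H, 2 bonds to O → oxidation state +1.
After: C4 has 1 bond to C, 3 bonds to O → oxidation state +3.
Δ = +3 − (+1) = +2, so this is an oxidation at C4.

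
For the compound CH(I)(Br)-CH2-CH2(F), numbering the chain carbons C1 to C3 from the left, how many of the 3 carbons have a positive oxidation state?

Bonds to more-electronegative neighbours contribute +1 each, bonds to H or metals contribute −1 each, and C–C bonds contribute 0. Tallying each carbon:
C1: 1C, 1H, 1Br, 1I → 0 − 1 + 1 + 1 = +1
C2: 2C, 2H → 0 − 2 = -2
C3: 1C, 2H, 1F → 0 − 2 + 1 = -1
1 carbon (C1) meets the condition.

1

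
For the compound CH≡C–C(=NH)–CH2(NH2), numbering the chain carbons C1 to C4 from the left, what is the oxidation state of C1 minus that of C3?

-3

C1: 3C, 1H → 0 − 1 = -1
C3: 2C, 2N → 0 + 2 = +2
Difference: -1 − (+2) = -3.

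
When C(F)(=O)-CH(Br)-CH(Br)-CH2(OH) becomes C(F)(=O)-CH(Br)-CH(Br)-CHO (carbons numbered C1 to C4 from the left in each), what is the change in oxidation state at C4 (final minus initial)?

Before: C4 has 1 bond to C, 2 bonds to H, 1 bond to O → oxidation state -1.
After: C4 has 1 bond to C, 1 bond to H, 2 bonds to O → oxidation state +1.
Δ = +1 − (-1) = +2, so this is an oxidation at C4.

+2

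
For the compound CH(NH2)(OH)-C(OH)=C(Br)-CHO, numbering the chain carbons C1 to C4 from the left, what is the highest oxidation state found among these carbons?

+1

Count +1 for every bond to an atom more electronegative than carbon and −1 for every bond to one less electronegative; C–C bonds are 0. Tallying each carbon:
C1: 1C, 1H, 1O, 1N → 0 − 1 + 1 + 1 = +1
C2: 3C, 1O → 0 + 1 = +1
C3: 3C, 1Br → 0 + 1 = +1
C4: 1C, 1H, 2O → 0 − 1 + 2 = +1
The highest value is +1.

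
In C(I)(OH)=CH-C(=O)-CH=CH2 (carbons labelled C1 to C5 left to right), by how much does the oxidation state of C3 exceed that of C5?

+4

C3: 2C, 2O → 0 + 2 = +2
C5: 2C, 2H → 0 − 2 = -2
Difference: +2 − (-2) = +4.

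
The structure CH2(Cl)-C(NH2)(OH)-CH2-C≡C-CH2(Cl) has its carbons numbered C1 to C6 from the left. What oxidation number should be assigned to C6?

-1

C6 has one bond to C (0), one bond to H (-1), one bond to Cl (+1), one bond to H (-1).
Oxidation state = 0 − 1 + 1 − 1 = -1.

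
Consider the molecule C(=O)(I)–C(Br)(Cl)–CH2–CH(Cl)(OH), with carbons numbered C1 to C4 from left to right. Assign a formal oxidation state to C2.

Count +1 for every bond to an atom more electronegative than carbon and −1 for every bond to one less electronegative; C–C bonds are 0.
C2 has one bond to C (0), one bond to C (0), one bond to Br (+1), one bond to Cl (+1).
Oxidation state = 0 + 0 + 1 + 1 = +2.

+2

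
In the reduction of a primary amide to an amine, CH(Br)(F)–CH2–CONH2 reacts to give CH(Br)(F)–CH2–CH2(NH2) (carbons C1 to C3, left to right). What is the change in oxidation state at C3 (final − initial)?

Before: C3 has 1 bond to C, 2 bonds to O, 1 bond to N → oxidation state +3.
After: C3 has 1 bond to C, 2 bonds to H, 1 bond to N → oxidation state -1.
Δ = -1 − (+3) = -4, so this is a reduction at C3.

-4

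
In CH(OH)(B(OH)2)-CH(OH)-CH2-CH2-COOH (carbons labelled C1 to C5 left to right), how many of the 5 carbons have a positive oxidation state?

1

Tallying each carbon's bonds:
C1: 1C, 1H, 1O, 1B → 0 − 1 + 1 − 1 = -1
C2: 2C, 1H, 1O → 0 − 1 + 1 = 0
C3: 2C, 2H → 0 − 2 = -2
C4: 2C, 2H → 0 − 2 = -2
C5: 1C, 3O → 0 + 3 = +3
1 carbon (C5) meets the condition.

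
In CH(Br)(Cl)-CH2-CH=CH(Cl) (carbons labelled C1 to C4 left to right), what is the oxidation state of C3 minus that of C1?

C3: 3C, 1H → 0 − 1 = -1
C1: 1C, 1H, 1Cl, 1Br → 0 − 1 + 1 + 1 = +1
Difference: -1 − (+1) = -2.

-2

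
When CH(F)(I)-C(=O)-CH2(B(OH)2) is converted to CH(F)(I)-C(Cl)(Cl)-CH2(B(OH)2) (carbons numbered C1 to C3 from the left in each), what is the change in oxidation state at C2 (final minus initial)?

0

Before: C2 has 2 bonds to C, 2 bonds to O → oxidation state +2.
After: C2 has 2 bonds to C, 2 bonds to Cl → oxidation state +2.
Δ = +2 − (+2) = 0, so no net redox change at C2.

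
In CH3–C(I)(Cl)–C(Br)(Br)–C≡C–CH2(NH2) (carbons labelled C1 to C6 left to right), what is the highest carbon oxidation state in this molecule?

Each bond to a more electronegative atom (O, N, halogen) counts +1, each bond to a less electronegative atom (H, metal, B, Si) counts −1, and each C–C bond counts 0. Tallying each carbon:
C1: 1C, 3H → 0 − 3 = -3
C2: 2C, 1Cl, 1I → 0 + 1 + 1 = +2
C3: 2C, 2Br → 0 + 2 = +2
C4: 4C → 0 = 0
C5: 4C → 0 = 0
C6: 1C, 2H, 1N → 0 − 2 + 1 = -1
The highest value is +2.

+2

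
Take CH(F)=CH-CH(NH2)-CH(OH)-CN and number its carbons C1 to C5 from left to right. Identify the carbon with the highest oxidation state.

C5

Bonds to more-electronegative neighbours contribute +1 each, bonds to H or metals contribute −1 each, and C–C bonds contribute 0. Tallying each carbon:
C1: 2C, 1H, 1F → 0 − 1 + 1 = 0
C2: 3C, 1H → 0 − 1 = -1
C3: 2C, 1H, 1N → 0 − 1 + 1 = 0
C4: 2C, 1H, 1O → 0 − 1 + 1 = 0
C5: 1C, 3N → 0 + 3 = +3
The most oxidised carbon is C5 at +3.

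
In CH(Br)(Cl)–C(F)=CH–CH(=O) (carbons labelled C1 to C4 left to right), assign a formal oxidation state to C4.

C4 has one bond to C (0), one bond to H (-1), a double bond to O (2×+1 = +2).
Oxidation state = 0 − 1 + 2 = +1.

+1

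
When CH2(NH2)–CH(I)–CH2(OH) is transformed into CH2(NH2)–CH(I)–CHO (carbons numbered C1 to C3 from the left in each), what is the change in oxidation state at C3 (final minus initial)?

+2

Before: C3 has 1 bond to C, 2 bonds to H, 1 bond to O → oxidation state -1.
After: C3 has 1 bond to C, 1 bond to H, 2 bonds to O → oxidation state +1.
Δ = +1 − (-1) = +2, so this is an oxidation at C3.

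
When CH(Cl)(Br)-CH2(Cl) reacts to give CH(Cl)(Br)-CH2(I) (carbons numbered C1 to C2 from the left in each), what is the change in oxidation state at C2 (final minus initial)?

Before: C2 has 1 bond to C, 2 bonds to H, 1 bond to Cl → oxidation state -1.
After: C2 has 1 bond to C, 2 bonds to H, 1 bond to I → oxidation state -1.
Δ = -1 − (-1) = 0, so no net redox change at C2.

0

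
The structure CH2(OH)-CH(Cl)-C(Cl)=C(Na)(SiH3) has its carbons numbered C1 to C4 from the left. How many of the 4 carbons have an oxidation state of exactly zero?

1

Tallying each carbon's bonds:
C1: 1C, 2H, 1O → 0 − 2 + 1 = -1
C2: 2C, 1H, 1Cl → 0 − 1 + 1 = 0
C3: 3C, 1Cl → 0 + 1 = +1
C4: 2C, 1Na, 1Si → 0 − 1 − 1 = -2
1 carbon (C2) meets the condition.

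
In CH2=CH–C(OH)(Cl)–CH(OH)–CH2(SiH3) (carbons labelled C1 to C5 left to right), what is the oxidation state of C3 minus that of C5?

+5

C3: 2C, 1O, 1Cl → 0 + 1 + 1 = +2
C5: 1C, 2H, 1Si → 0 − 2 − 1 = -3
Difference: +2 − (-3) = +5.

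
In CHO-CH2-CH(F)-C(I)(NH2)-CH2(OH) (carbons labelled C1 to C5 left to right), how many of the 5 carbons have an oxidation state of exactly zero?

1

Tallying each carbon's bonds:
C1: 1C, 1H, 2O → 0 − 1 + 2 = +1
C2: 2C, 2H → 0 − 2 = -2
C3: 2C, 1H, 1F → 0 − 1 + 1 = 0
C4: 2C, 1N, 1I → 0 + 1 + 1 = +2
C5: 1C, 2H, 1O → 0 − 2 + 1 = -1
1 carbon (C3) meets the condition.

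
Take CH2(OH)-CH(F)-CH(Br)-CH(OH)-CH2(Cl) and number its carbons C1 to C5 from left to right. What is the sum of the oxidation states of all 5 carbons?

-2

Each bond to a more electronegative atom (O, N, halogen) counts +1, each bond to a less electronegative atom (H, metal, B, Si) counts −1, and each C–C bond counts 0. Tallying each carbon:
C1: 1C, 2H, 1O → 0 − 2 + 1 = -1
C2: 2C, 1H, 1F → 0 − 1 + 1 = 0
C3: 2C, 1H, 1Br → 0 − 1 + 1 = 0
C4: 2C, 1H, 1O → 0 − 1 + 1 = 0
C5: 1C, 2H, 1Cl → 0 − 2 + 1 = -1
Sum = -1 + 0 + 0 + 0 − 1 = -2.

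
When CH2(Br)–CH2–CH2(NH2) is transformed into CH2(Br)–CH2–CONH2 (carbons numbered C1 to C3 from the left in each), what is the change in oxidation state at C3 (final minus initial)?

Before: C3 has 1 bond to C, 2 bonds to H, 1 bond to N → oxidation state -1.
After: C3 has 1 bond to C, 2 bonds to O, 1 bond to N → oxidation state +3.
Δ = +3 − (-1) = +4, so this is an oxidation at C3.

+4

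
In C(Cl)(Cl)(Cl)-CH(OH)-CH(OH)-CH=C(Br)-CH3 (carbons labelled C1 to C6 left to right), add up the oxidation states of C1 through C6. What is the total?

0

Each bond to a more electronegative atom (O, N, halogen) counts +1, each bond to a less electronegative atom (H, metal, B, Si) counts −1, and each C–C bond counts 0. Tallying each carbon:
C1: 1C, 3Cl → 0 + 3 = +3
C2: 2C, 1H, 1O → 0 − 1 + 1 = 0
C3: 2C, 1H, 1O → 0 − 1 + 1 = 0
C4: 3C, 1H → 0 − 1 = -1
C5: 3C, 1Br → 0 + 1 = +1
C6: 1C, 3H → 0 − 3 = -3
Sum = +3 + 0 + 0 − 1 + 1 − 3 = 0.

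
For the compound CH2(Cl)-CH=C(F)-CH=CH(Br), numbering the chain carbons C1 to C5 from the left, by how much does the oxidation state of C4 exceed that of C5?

-1

C4: 3C, 1H → 0 − 1 = -1
C5: 2C, 1H, 1Br → 0 − 1 + 1 = 0
Difference: -1 − (0) = -1.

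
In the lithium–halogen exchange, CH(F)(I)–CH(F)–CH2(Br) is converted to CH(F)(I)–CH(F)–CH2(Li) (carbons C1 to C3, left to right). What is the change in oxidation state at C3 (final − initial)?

Before: C3 has 1 bond to C, 2 bonds to H, 1 bond to Br → oxidation state -1.
After: C3 has 1 bond to C, 2 bonds to H, 1 bond to Li → oxidation state -3.
Δ = -3 − (-1) = -2, so this is a reduction at C3.

-2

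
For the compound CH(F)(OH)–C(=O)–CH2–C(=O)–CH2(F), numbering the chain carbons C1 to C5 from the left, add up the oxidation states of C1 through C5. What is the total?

+2

Tallying each carbon's bonds:
C1: 1C, 1H, 1O, 1F → 0 − 1 + 1 + 1 = +1
C2: 2C, 2O → 0 + 2 = +2
C3: 2C, 2H → 0 − 2 = -2
C4: 2C, 2O → 0 + 2 = +2
C5: 1C, 2H, 1F → 0 − 2 + 1 = -1
Sum = +1 + 2 − 2 + 2 − 1 = +2.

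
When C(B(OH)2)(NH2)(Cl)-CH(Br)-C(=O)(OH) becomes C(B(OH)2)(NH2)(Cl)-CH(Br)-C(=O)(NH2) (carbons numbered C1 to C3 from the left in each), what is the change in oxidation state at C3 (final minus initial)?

Before: C3 has 1 bond to C, 3 bonds to O → oxidation state +3.
After: C3 has 1 bond to C, 2 bonds to O, 1 bond to N → oxidation state +3.
Δ = +3 − (+3) = 0, so no net redox change at C3.

0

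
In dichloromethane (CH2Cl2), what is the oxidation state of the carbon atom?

0

The carbon has one bond to H (-1), one bond to H (-1), one bond to Cl (+1), one bond to Cl (+1).
Oxidation state = -1 − 1 + 1 + 1 = 0.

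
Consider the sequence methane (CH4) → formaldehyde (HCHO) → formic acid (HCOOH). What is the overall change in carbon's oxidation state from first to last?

Carbon oxidation states along the series — methane: -4, formaldehyde: 0, formic acid: +2.
Net change = +2 − (-4) = +6.

+6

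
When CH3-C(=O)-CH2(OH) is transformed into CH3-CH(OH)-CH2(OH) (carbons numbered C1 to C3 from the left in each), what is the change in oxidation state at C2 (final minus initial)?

Before: C2 has 2 bonds to C, 2 bonds to O → oxidation state +2.
After: C2 has 2 bonds to C, 1 bond to H, 1 bond to O → oxidation state 0.
Δ = 0 − (+2) = -2, so this is a reduction at C2.

-2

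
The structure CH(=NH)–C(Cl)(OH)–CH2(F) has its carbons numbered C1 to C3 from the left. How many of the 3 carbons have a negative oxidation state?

Assign +1 per bond to O/N/halogen, −1 per bond to H or an electropositive element, and 0 per bond to carbon. Tallying each carbon:
C1: 1C, 1H, 2N → 0 − 1 + 2 = +1
C2: 2C, 1O, 1Cl → 0 + 1 + 1 = +2
C3: 1C, 2H, 1F → 0 − 2 + 1 = -1
1 carbon (C3) meets the condition.

1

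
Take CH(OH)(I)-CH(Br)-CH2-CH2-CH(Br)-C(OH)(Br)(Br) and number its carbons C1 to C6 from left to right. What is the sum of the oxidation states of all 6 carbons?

Tallying each carbon's bonds:
C1: 1C, 1H, 1O, 1I → 0 − 1 + 1 + 1 = +1
C2: 2C, 1H, 1Br → 0 − 1 + 1 = 0
C3: 2C, 2H → 0 − 2 = -2
C4: 2C, 2H → 0 − 2 = -2
C5: 2C, 1H, 1Br → 0 − 1 + 1 = 0
C6: 1C, 1O, 2Br → 0 + 1 + 2 = +3
Sum = +1 + 0 − 2 − 2 + 0 + 3 = 0.

0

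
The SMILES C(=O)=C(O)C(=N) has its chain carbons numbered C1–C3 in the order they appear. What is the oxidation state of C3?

Count +1 for every bond to an atom more electronegative than carbon and −1 for every bond to one less electronegative; C–C bonds are 0.
C3 has one bond to C (0), a double bond to N (2×+1 = +2), one bond to H (-1).
Oxidation state = 0 + 2 − 1 = +1.

+1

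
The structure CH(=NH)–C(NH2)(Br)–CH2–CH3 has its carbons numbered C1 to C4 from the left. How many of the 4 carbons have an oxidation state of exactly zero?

0

Count +1 for every bond to an atom more electronegative than carbon and −1 for every bond to one less electronegative; C–C bonds are 0. Tallying each carbon:
C1: 1C, 1H, 2N → 0 − 1 + 2 = +1
C2: 2C, 1N, 1Br → 0 + 1 + 1 = +2
C3: 2C, 2H → 0 − 2 = -2
C4: 1C, 3H → 0 − 3 = -3
0 carbons meet the condition.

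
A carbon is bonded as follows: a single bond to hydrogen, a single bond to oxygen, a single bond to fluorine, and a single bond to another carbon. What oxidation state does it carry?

+1

Assign +1 per bond to O/N/halogen, −1 per bond to H or an electropositive element, and 0 per bond to carbon.
The carbon has one bond to C (0), one bond to O (+1), one bond to H (-1), one bond to F (+1).
Oxidation state = 0 + 1 − 1 + 1 = +1.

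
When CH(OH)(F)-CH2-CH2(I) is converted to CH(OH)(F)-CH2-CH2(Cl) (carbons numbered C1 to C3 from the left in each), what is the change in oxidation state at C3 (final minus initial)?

0

Before: C3 has 1 bond to C, 2 bonds to H, 1 bond to I → oxidation state -1.
After: C3 has 1 bond to C, 2 bonds to H, 1 bond to Cl → oxidation state -1.
Δ = -1 − (-1) = 0, so no net redox change at C3.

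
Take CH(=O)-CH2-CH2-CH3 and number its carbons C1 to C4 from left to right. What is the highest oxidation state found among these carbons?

Tallying each carbon's bonds:
C1: 1C, 1H, 2O → 0 − 1 + 2 = +1
C2: 2C, 2H → 0 − 2 = -2
C3: 2C, 2H → 0 − 2 = -2
C4: 1C, 3H → 0 − 3 = -3
The highest value is +1.

+1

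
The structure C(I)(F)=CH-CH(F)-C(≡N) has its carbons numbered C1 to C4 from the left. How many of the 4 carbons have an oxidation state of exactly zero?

Tallying each carbon's bonds:
C1: 2C, 1F, 1I → 0 + 1 + 1 = +2
C2: 3C, 1H → 0 − 1 = -1
C3: 2C, 1H, 1F → 0 − 1 + 1 = 0
C4: 1C, 3N → 0 + 3 = +3
1 carbon (C3) meets the condition.

1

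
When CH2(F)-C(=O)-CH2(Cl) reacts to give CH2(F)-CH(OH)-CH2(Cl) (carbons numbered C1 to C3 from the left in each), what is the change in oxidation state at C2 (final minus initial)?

-2

Before: C2 has 2 bonds to C, 2 bonds to O → oxidation state +2.
After: C2 has 2 bonds to C, 1 bond to H, 1 bond to O → oxidation state 0.
Δ = 0 − (+2) = -2, so this is a reduction at C2.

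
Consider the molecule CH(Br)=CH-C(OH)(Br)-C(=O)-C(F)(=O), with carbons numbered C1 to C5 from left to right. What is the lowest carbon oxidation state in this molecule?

-1

Tallying each carbon's bonds:
C1: 2C, 1H, 1Br → 0 − 1 + 1 = 0
C2: 3C, 1H → 0 − 1 = -1
C3: 2C, 1O, 1Br → 0 + 1 + 1 = +2
C4: 2C, 2O → 0 + 2 = +2
C5: 1C, 2O, 1F → 0 + 2 + 1 = +3
The lowest value is -1.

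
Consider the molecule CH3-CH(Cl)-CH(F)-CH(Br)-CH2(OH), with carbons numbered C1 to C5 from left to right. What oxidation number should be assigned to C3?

0

C3 has one bond to C (0), one bond to C (0), one bond to F (+1), one bond to H (-1).
Oxidation state = 0 + 0 + 1 − 1 = 0.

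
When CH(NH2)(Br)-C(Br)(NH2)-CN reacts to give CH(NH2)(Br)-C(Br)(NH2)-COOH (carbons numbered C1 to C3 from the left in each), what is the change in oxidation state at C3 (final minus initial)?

0

Before: C3 has 1 bond to C, 3 bonds to N → oxidation state +3.
After: C3 has 1 bond to C, 3 bonds to O → oxidation state +3.
Δ = +3 − (+3) = 0, so no net redox change at C3.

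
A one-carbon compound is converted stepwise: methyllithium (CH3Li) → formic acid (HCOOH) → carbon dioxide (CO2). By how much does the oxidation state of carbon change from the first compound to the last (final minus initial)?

Carbon oxidation states along the series — methyllithium: -4, formic acid: +2, carbon dioxide: +4.
Net change = +4 − (-4) = +8.

+8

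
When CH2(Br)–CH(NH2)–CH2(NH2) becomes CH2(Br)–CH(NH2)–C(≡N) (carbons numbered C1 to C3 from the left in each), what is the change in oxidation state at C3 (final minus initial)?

+4

Before: C3 has 1 bond to C, 2 bonds to H, 1 bond to N → oxidation state -1.
After: C3 has 1 bond to C, 3 bonds to N → oxidation state +3.
Δ = +3 − (-1) = +4, so this is an oxidation at C3.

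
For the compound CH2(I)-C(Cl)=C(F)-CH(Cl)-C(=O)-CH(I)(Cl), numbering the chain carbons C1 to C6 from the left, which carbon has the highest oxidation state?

Tallying each carbon's bonds:
C1: 1C, 2H, 1I → 0 − 2 + 1 = -1
C2: 3C, 1Cl → 0 + 1 = +1
C3: 3C, 1F → 0 + 1 = +1
C4: 2C, 1H, 1Cl → 0 − 1 + 1 = 0
C5: 2C, 2O → 0 + 2 = +2
C6: 1C, 1H, 1Cl, 1I → 0 − 1 + 1 + 1 = +1
The most oxidised carbon is C5 at +2.

C5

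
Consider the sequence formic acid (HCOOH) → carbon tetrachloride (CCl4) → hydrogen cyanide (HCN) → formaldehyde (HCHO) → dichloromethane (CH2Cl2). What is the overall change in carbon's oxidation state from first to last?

-2

Carbon oxidation states along the series — formic acid: +2, carbon tetrachloride: +4, hydrogen cyanide: +2, formaldehyde: 0, dichloromethane: 0.
Net change = 0 − (+2) = -2.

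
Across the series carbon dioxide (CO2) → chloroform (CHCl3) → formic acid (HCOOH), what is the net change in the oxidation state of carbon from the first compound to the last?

Carbon oxidation states along the series — carbon dioxide: +4, chloroform: +2, formic acid: +2.
Net change = +2 − (+4) = -2.

-2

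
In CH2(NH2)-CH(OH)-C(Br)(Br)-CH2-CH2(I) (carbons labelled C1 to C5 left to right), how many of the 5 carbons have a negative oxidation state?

3

Tallying each carbon's bonds:
C1: 1C, 2H, 1N → 0 − 2 + 1 = -1
C2: 2C, 1H, 1O → 0 − 1 + 1 = 0
C3: 2C, 2Br → 0 + 2 = +2
C4: 2C, 2H → 0 − 2 = -2
C5: 1C, 2H, 1I → 0 − 2 + 1 = -1
3 carbons (C1, C4, C5) meet the condition.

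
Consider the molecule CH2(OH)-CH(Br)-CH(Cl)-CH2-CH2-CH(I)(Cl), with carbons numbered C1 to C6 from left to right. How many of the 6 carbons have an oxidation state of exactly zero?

Count +1 for every bond to an atom more electronegative than carbon and −1 for every bond to one less electronegative; C–C bonds are 0. Tallying each carbon:
C1: 1C, 2H, 1O → 0 − 2 + 1 = -1
C2: 2C, 1H, 1Br → 0 − 1 + 1 = 0
C3: 2C, 1H, 1Cl → 0 − 1 + 1 = 0
C4: 2C, 2H → 0 − 2 = -2
C5: 2C, 2H → 0 − 2 = -2
C6: 1C, 1H, 1Cl, 1I → 0 − 1 + 1 + 1 = +1
2 carbons (C2, C3) meet the condition.

2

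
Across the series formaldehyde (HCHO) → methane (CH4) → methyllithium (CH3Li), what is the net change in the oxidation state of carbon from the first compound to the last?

Carbon oxidation states along the series — formaldehyde: 0, methane: -4, methyllithium: -4.
Net change = -4 − (0) = -4.

-4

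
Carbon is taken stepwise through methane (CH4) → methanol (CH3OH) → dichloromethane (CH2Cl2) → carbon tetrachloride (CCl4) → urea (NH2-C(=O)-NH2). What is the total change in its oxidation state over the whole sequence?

Carbon oxidation states along the series — methane: -4, methanol: -2, dichloromethane: 0, carbon tetrachloride: +4, urea: +4.
Net change = +4 − (-4) = +8.

+8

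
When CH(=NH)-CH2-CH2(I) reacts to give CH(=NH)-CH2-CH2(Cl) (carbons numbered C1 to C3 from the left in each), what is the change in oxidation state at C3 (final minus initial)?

Before: C3 has 1 bond to C, 2 bonds to H, 1 bond to I → oxidation state -1.
After: C3 has 1 bond to C, 2 bonds to H, 1 bond to Cl → oxidation state -1.
Δ = -1 − (-1) = 0, so no net redox change at C3.

0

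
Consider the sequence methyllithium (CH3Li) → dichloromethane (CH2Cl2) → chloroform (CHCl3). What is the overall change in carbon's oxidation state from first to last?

Carbon oxidation states along the series — methyllithium: -4, dichloromethane: 0, chloroform: +2.
Net change = +2 − (-4) = +6.

+6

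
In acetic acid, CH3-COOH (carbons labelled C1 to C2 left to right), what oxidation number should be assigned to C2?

+3

Bonds to more-electronegative neighbours contribute +1 each, bonds to H or metals contribute −1 each, and C–C bonds contribute 0.
C2 has a double bond to O (2×+1 = +2), one bond to O (+1), one bond to C (0).
Oxidation state = +2 + 1 + 0 = +3.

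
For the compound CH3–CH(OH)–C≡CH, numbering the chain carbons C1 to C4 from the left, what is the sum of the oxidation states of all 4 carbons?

-4

Tallying each carbon's bonds:
C1: 1C, 3H → 0 − 3 = -3
C2: 2C, 1H, 1O → 0 − 1 + 1 = 0
C3: 4C → 0 = 0
C4: 3C, 1H → 0 − 1 = -1
Sum = -3 + 0 + 0 − 1 = -4.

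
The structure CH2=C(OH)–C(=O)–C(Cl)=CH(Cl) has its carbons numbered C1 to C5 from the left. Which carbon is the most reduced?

Tallying each carbon's bonds:
C1: 2C, 2H → 0 − 2 = -2
C2: 3C, 1O → 0 + 1 = +1
C3: 2C, 2O → 0 + 2 = +2
C4: 3C, 1Cl → 0 + 1 = +1
C5: 2C, 1H, 1Cl → 0 − 1 + 1 = 0
The most reduced carbon is C1 at -2.

C1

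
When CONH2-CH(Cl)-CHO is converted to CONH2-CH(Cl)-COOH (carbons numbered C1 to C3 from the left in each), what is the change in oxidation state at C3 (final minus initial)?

Before: C3 has 1 bond to C, 1 bond to H, 2 bonds to O → oxidation state +1.
After: C3 has 1 bond to C, 3 bonds to O → oxidation state +3.
Δ = +3 − (+1) = +2, so this is an oxidation at C3.

+2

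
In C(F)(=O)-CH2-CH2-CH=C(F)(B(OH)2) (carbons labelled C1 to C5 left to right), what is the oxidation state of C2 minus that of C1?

C2: 2C, 2H → 0 − 2 = -2
C1: 1C, 2O, 1F → 0 + 2 + 1 = +3
Difference: -2 − (+3) = -5.

-5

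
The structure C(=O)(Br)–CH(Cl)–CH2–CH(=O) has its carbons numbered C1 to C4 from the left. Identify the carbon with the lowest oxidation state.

C3

Tallying each carbon's bonds:
C1: 1C, 2O, 1Br → 0 + 2 + 1 = +3
C2: 2C, 1H, 1Cl → 0 − 1 + 1 = 0
C3: 2C, 2H → 0 − 2 = -2
C4: 1C, 1H, 2O → 0 − 1 + 2 = +1
The most reduced carbon is C3 at -2.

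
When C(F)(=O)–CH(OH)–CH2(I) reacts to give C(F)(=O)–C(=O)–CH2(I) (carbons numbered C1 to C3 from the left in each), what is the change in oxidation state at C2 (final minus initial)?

Before: C2 has 2 bonds to C, 1 bond to H, 1 bond to O → oxidation state 0.
After: C2 has 2 bonds to C, 2 bonds to O → oxidation state +2.
Δ = +2 − (0) = +2, so this is an oxidation at C2.

+2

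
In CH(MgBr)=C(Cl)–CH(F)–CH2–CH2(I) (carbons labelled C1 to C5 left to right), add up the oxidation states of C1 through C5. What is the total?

-4

Tallying each carbon's bonds:
C1: 2C, 1H, 1Mg → 0 − 1 − 1 = -2
C2: 3C, 1Cl → 0 + 1 = +1
C3: 2C, 1H, 1F → 0 − 1 + 1 = 0
C4: 2C, 2H → 0 − 2 = -2
C5: 1C, 2H, 1I → 0 − 2 + 1 = -1
Sum = -2 + 1 + 0 − 2 − 1 = -4.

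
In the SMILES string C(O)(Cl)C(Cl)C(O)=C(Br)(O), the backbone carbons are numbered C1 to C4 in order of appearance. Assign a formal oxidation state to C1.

Count +1 for every bond to an atom more electronegative than carbon and −1 for every bond to one less electronegative; C–C bonds are 0.
C1 has one bond to C (0), one bond to H (-1), one bond to O (+1), one bond to Cl (+1).
Oxidation state = 0 − 1 + 1 + 1 = +1.

+1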